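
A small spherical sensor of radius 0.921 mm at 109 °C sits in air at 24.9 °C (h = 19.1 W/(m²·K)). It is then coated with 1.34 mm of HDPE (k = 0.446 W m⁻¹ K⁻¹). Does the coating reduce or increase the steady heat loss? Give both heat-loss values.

increases: 0.0171 → 0.0904 W

Critical radius for a sphere: r_cr = 2k/h = 0.0467 m = 4.67 cm.
Outer radius after coating: r₂ = 9.21×10^-4 + 0.00134 = 0.002261 m.
Since r₁ < r_cr and r₂ ≤ r_cr, the coating moves toward the maximum at r_cr — heat loss rises.
Bare: R = 1/(4πr₁²h) = 4912 K/W; Q = 84.1/4912 = 0.0171 W.
Coated: R = R_cond + R_conv = 929.8 K/W; Q = 84.1/929.8 = 0.0904 W.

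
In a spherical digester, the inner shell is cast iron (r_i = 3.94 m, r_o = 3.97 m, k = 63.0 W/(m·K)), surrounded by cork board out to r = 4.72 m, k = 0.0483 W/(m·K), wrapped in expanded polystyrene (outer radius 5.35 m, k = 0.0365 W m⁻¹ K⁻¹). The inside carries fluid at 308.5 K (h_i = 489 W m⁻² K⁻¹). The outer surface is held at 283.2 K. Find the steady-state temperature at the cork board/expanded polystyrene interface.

Treat each layer as a resistance in series:
  R_conv,in = 1/(4πr²h) = 1/(4π·3.94²·489) = 1.048×10^-5 K/W
  R_cast iron = (1/3.94 − 1/3.97)/(4πk) = 0.001918/(4π·63.0) = 2.423×10^-6 K/W
  R_cork board = (1/3.97 − 1/4.72)/(4πk) = 0.04002/(4π·0.0483) = 0.06594 K/W
  R_expanded polystyrene = (1/4.72 − 1/5.35)/(4πk) = 0.02495/(4π·0.0365) = 0.05439 K/W
ΣR = 1.048×10^-5 + 2.423×10^-6 + 0.06594 + 0.05439 = 0.1203 K/W
Q = ΔT/ΣR = (308.5 K − 283.2 K)/0.1203 = 210.3 W
From the inner boundary to the cork board/expanded polystyrene interface, ΣR_partial = 0.06595 K/W.
T_interface = T_in − Q·ΣR_partial = 308.5 K − (210.3)(0.06595) = 294.6 K

T = 294.6 K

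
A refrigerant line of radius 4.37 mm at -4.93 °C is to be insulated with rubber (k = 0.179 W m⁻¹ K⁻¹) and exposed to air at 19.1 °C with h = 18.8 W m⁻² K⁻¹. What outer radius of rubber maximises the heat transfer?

r_cr = 0.952 cm

For a cylinder, r_cr = k_ins/h = 0.179/18.8 = 0.00952 m = 0.952 cm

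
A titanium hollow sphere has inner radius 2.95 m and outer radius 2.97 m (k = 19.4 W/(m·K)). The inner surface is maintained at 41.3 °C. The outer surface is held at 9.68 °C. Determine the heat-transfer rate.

Q = 4πk·ΔT/(1/r₁ − 1/r₂) = 4π × 19.4 × 31.62 / (1/2.95 − 1/2.97) = 3.38×10^6 W

Q = 3.38×10^6 W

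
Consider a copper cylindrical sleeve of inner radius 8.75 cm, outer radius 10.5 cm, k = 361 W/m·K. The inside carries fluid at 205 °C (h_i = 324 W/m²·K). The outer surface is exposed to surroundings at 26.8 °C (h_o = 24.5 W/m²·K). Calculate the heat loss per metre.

Q' = 2.64 kW/m

Treat each layer as a resistance in series:
  R'_conv,in = 1/(2πr h) = 1/(2π·0.0875·324) = 0.005614 m·K/W
  R'_copper = ln(0.105/0.0875)/(2πk) = 0.1823/(2π·361) = 8.038×10^-5 m·K/W
  R'_conv,out = 1/(2πr h) = 1/(2π·0.105·24.5) = 0.06187 m·K/W
ΣR = 0.005614 + 8.038×10^-5 + 0.06187 = 0.06756 m·K/W
Q' = ΔT/ΣR = (205 °C − 26.8 °C)/0.06756 = 2640 W/m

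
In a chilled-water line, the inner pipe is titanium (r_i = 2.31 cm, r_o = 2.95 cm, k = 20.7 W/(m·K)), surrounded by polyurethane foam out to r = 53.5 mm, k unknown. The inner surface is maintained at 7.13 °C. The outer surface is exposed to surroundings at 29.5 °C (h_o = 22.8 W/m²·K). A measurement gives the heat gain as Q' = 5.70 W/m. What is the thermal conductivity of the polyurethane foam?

k = 0.0250 W/m·K

ΣR = ΔT/Q' = |7.13 − 29.5|/5.70 = 3.925 m·K/W
Known resistances:
  R'_titanium = ln(0.0295/0.0231)/(2πk) = 0.2446/(2π·20.7) = 0.001880 m·K/W
  R'_conv,out = 1/(2πr h) = 1/(2π·0.0535·22.8) = 0.1305 m·K/W
R_polyurethane foam = ΣR − ΣR_known = 3.925 − 0.1324 = 3.793 m·K/W
ln(r₂/r₁)/(2πk) = 3.793 ⇒ k = 0.5953/(2π·3.793) = 0.0250 W/m·K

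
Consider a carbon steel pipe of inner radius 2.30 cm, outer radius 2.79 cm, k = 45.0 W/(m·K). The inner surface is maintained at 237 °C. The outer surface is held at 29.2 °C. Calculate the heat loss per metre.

Q' = 3.04×10^5 W/m

Q' = 2πk·ΔT/ln(r₂/r₁) = 2π × 45.0 × 207.8 / ln(0.0279/0.0230) = 3.04×10^5 W/m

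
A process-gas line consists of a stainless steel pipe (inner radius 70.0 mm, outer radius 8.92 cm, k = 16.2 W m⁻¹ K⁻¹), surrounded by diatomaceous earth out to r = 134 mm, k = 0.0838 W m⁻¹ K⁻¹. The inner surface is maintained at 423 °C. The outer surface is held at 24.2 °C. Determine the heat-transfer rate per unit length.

Q' = 514 W/m

Resistance network (inner→outer):
  R'_stainless steel = ln(0.0892/0.0700)/(2πk) = 0.2424/(2π·16.2) = 0.002381 m·K/W
  R'_diatomaceous earth = ln(0.134/0.0892)/(2πk) = 0.4070/(2π·0.0838) = 0.7729 m·K/W
ΣR = 0.002381 + 0.7729 = 0.7753 m·K/W
Q' = ΔT/ΣR = (423 °C − 24.2 °C)/0.7753 = 514 W/m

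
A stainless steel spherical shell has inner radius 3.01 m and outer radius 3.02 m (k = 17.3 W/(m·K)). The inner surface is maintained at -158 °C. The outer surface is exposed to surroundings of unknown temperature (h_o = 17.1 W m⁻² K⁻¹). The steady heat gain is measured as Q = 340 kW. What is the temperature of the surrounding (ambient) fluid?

T_out = 17.2 °C

Series resistances:
  R_stainless steel = (1/3.01 − 1/3.02)/(4πk) = 0.001100/(4π·17.3) = 5.060×10^-6 K/W
  R_conv,out = 1/(4πr²h) = 1/(4π·3.02²·17.1) = 5.102×10^-4 K/W
ΣR = 5.153×10^-4 K/W
ΔT = Q·ΣR = 3.40×10^5 × 5.153×10^-4 = 175.2 K
Heat flows inward, so T_out = T_in + ΔT = -158 + 175.2 = 17.2 °C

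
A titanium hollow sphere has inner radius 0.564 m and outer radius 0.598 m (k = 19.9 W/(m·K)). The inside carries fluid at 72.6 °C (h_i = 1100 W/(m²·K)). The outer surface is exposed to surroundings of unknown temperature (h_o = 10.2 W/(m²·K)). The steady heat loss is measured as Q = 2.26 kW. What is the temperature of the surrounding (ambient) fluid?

T_out = 21.9 °C

Sum the resistances:
  R_conv,in = 1/(4πr²h) = 1/(4π·0.564²·1100) = 2.274×10^-4 K/W
  R_titanium = (1/0.564 − 1/0.598)/(4πk) = 0.1008/(4π·19.9) = 4.031×10^-4 K/W
  R_conv,out = 1/(4πr²h) = 1/(4π·0.598²·10.2) = 0.02182 K/W
ΣR = 0.02245 K/W
ΔT = Q·ΣR = 2260 × 0.02245 = 50.74 K
Heat flows outward, so T_out = T_in − ΔT = 72.6 − 50.74 = 21.9 °C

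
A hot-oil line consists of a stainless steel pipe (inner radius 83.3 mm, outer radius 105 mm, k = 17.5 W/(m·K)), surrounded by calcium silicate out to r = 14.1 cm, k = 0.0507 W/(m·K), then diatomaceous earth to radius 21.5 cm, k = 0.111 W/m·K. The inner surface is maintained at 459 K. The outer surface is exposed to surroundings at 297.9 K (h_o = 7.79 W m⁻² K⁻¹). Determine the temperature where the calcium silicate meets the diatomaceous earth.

Series thermal resistances, inner to outer:
  R'_stainless steel = ln(0.105/0.0833)/(2πk) = 0.2315/(2π·17.5) = 0.002105 m·K/W
  R'_calcium silicate = ln(0.141/0.105)/(2πk) = 0.2948/(2π·0.0507) = 0.9254 m·K/W
  R'_diatomaceous earth = ln(0.215/0.141)/(2πk) = 0.4219/(2π·0.111) = 0.6049 m·K/W
  R'_conv,out = 1/(2πr h) = 1/(2π·0.215·7.79) = 0.09503 m·K/W
ΣR = 0.002105 + 0.9254 + 0.6049 + 0.09503 = 1.627 m·K/W
Q' = ΔT/ΣR = (459 K − 297.9 K)/1.627 = 99.02 W/m
From the inner boundary to the calcium silicate/diatomaceous earth interface, ΣR_partial = 0.9275 m·K/W.
T_interface = T_in − Q'·ΣR_partial = 459 K − (99.02)(0.9275) = 367.2 K

T = 367.2 K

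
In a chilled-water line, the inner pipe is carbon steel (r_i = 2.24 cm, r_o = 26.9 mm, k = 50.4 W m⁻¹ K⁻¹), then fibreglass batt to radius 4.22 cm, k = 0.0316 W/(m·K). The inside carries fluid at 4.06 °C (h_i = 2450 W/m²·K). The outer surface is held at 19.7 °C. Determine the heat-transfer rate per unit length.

Q' = 6.89 W/m

Resistance network (inner→outer):
  R'_conv,in = 1/(2πr h) = 1/(2π·0.0224·2450) = 0.002900 m·K/W
  R'_carbon steel = ln(0.0269/0.0224)/(2πk) = 0.1831/(2π·50.4) = 5.781×10^-4 m·K/W
  R'_fibreglass batt = ln(0.0422/0.0269)/(2πk) = 0.4503/(2π·0.0316) = 2.268 m·K/W
ΣR = 0.002900 + 5.781×10^-4 + 2.268 = 2.271 m·K/W
Q' = ΔT/ΣR = (4.06 °C − 19.7 °C)/2.271 = -6.89 W/m
(Negative Q' ⇒ heat flows inward; heat gain = 6.89 W/m.)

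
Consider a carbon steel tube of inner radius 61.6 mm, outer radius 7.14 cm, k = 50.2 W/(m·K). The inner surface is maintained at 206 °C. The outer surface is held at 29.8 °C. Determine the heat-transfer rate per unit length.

Q' = 2πk·ΔT/ln(r₂/r₁) = 2π × 50.2 × 176.2 / ln(0.0714/0.0616) = 3.76×10^5 W/m

Q' = 376 kW/m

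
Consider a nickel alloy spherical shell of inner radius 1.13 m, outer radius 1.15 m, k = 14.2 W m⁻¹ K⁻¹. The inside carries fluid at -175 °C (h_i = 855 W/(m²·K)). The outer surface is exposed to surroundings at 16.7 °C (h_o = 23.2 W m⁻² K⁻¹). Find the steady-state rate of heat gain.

Q = 69.6 kW

Treat each layer as a resistance in series:
  R_conv,in = 1/(4πr²h) = 1/(4π·1.13²·855) = 7.289×10^-5 K/W
  R_nickel alloy = (1/1.13 − 1/1.15)/(4πk) = 0.01539/(4π·14.2) = 8.625×10^-5 K/W
  R_conv,out = 1/(4πr²h) = 1/(4π·1.15²·23.2) = 0.002594 K/W
ΣR = 7.289×10^-5 + 8.625×10^-5 + 0.002594 = 0.002753 K/W
Q = ΔT/ΣR = (-175 °C − 16.7 °C)/0.002753 = -69600 W
(Negative Q ⇒ heat flows inward; heat gain = 69600 W.)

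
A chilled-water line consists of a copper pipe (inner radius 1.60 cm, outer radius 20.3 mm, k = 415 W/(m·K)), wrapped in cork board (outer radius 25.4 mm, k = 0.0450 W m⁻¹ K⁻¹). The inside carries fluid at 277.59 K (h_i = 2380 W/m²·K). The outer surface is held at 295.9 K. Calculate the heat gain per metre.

Q' = 23.0 W/m

Treat each layer as a resistance in series:
  R'_conv,in = 1/(2πr h) = 1/(2π·0.0160·2380) = 0.004179 m·K/W
  R'_copper = ln(0.0203/0.0160)/(2πk) = 0.2380/(2π·415) = 9.129×10^-5 m·K/W
  R'_cork board = ln(0.0254/0.0203)/(2πk) = 0.2241/(2π·0.0450) = 0.7927 m·K/W
ΣR = 0.004179 + 9.129×10^-5 + 0.7927 = 0.7970 m·K/W
Q' = ΔT/ΣR = (277.59 K − 295.9 K)/0.7970 = -23.0 W/m
(Negative Q' ⇒ heat flows inward; heat gain = 23.0 W/m.)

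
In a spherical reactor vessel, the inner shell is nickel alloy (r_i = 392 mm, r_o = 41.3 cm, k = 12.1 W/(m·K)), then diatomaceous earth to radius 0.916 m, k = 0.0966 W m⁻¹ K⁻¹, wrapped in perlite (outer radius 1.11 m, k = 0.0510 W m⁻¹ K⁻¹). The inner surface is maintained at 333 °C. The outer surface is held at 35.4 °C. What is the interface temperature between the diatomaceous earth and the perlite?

Resistance network (inner→outer):
  R_nickel alloy = (1/0.392 − 1/0.413)/(4πk) = 0.1297/(4π·12.1) = 8.531×10^-4 K/W
  R_diatomaceous earth = (1/0.413 − 1/0.916)/(4πk) = 1.330/(4π·0.0966) = 1.095 K/W
  R_perlite = (1/0.916 − 1/1.11)/(4πk) = 0.1908/(4π·0.0510) = 0.2977 K/W
ΣR = 8.531×10^-4 + 1.095 + 0.2977 = 1.394 K/W
Q = ΔT/ΣR = (333 °C − 35.4 °C)/1.394 = 213.5 W
From the inner boundary to the diatomaceous earth/perlite interface, ΣR_partial = 1.096 K/W.
T_interface = T_in − Q·ΣR_partial = 333 °C − (213.5)(1.096) = 99.0 °C

T = 99.0 °C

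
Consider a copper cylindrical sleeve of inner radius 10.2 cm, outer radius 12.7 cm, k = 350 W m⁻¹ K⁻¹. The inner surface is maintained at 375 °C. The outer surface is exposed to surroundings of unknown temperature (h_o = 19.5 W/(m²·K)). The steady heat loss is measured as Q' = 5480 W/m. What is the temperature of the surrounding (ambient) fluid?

T_out = 22.3 °C

Sum the resistances:
  R'_copper = ln(0.127/0.102)/(2πk) = 0.2192/(2π·350) = 9.968×10^-5 m·K/W
  R'_conv,out = 1/(2πr h) = 1/(2π·0.127·19.5) = 0.06427 m·K/W
ΣR = 0.06437 m·K/W
ΔT = Q'·ΣR = 5480 × 0.06437 = 352.7 K
Heat flows outward, so T_out = T_in − ΔT = 375 − 352.7 = 22.3 °C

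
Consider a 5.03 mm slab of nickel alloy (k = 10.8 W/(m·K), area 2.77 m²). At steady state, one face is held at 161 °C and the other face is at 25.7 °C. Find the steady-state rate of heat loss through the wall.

Q = kA·ΔT/L = 10.8 × 2.77 × |161 °C − 25.7 °C| / 0.00503 = 8.05×10^5 W

Q = 8.05×10^5 W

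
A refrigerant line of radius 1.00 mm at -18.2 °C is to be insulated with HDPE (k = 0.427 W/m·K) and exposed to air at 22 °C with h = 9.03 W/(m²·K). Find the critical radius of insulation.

For a cylinder, r_cr = k_ins/h = 0.427/9.03 = 0.0473 m = 4.73 cm

r_cr = 4.73 cm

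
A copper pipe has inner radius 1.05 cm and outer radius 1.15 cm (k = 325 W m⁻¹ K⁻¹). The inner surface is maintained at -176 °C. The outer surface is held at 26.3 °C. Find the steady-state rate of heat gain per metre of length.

Q' = 4540 kW/m

Q' = 2πk·ΔT/ln(r₂/r₁) = 2π × 325 × 202.3 / ln(0.0115/0.0105) = 4.54×10^6 W/m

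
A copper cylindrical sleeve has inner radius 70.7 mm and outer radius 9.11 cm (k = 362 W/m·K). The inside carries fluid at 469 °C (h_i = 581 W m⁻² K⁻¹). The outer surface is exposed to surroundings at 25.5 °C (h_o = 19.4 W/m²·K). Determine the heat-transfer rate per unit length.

Treat each layer as a resistance in series:
  R'_conv,in = 1/(2πr h) = 1/(2π·0.0707·581) = 0.003875 m·K/W
  R'_copper = ln(0.0911/0.0707)/(2πk) = 0.2535/(2π·362) = 1.115×10^-4 m·K/W
  R'_conv,out = 1/(2πr h) = 1/(2π·0.0911·19.4) = 0.09005 m·K/W
ΣR = 0.003875 + 1.115×10^-4 + 0.09005 = 0.09404 m·K/W
Q' = ΔT/ΣR = (469 °C − 25.5 °C)/0.09404 = 4720 W/m

Q' = 4.72 kW/m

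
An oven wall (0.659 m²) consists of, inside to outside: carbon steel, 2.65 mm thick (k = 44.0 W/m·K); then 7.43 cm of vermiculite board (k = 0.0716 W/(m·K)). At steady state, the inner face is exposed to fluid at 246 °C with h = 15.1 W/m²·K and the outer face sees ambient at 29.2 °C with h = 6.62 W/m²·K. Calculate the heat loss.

Treat each layer as a resistance in series:
  R_conv,in = 1/(hA) = 1/(15.1·0.659) = 0.1005 K/W
  R_carbon steel = L/(kA) = 0.00265/(44.0·0.659) = 9.139×10^-5 K/W
  R_vermiculite board = L/(kA) = 0.0743/(0.0716·0.659) = 1.575 K/W
  R_conv,out = 1/(hA) = 1/(6.62·0.659) = 0.2292 K/W
ΣR = 0.1005 + 9.139×10^-5 + 1.575 + 0.2292 = 1.905 K/W
Q = ΔT/ΣR = (246 °C − 29.2 °C)/1.905 = 114 W

Q = 114 W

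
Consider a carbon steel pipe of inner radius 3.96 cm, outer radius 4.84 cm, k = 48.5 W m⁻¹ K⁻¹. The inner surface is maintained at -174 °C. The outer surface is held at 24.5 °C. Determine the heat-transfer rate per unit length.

Q' = 301 kW/m

Q' = 2πk·ΔT/ln(r₂/r₁) = 2π × 48.5 × 198.5 / ln(0.0484/0.0396) = 3.01×10^5 W/m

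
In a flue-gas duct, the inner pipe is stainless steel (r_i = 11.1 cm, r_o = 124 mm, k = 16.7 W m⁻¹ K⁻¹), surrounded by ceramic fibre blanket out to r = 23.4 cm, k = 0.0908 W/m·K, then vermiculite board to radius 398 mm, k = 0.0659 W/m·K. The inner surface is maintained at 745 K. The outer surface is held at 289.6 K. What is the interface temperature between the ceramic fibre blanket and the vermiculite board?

T = 533 K

Series thermal resistances, inner to outer:
  R'_stainless steel = ln(0.124/0.111)/(2πk) = 0.1108/(2π·16.7) = 0.001055 m·K/W
  R'_ceramic fibre blanket = ln(0.234/0.124)/(2πk) = 0.6350/(2π·0.0908) = 1.113 m·K/W
  R'_vermiculite board = ln(0.398/0.234)/(2πk) = 0.5311/(2π·0.0659) = 1.283 m·K/W
ΣR = 0.001055 + 1.113 + 1.283 = 2.397 m·K/W
Q' = ΔT/ΣR = (745 K − 289.6 K)/2.397 = 190.0 W/m
From the inner boundary to the ceramic fibre blanket/vermiculite board interface, ΣR_partial = 1.114 m·K/W.
T_interface = T_in − Q'·ΣR_partial = 745 K − (190.0)(1.114) = 533 K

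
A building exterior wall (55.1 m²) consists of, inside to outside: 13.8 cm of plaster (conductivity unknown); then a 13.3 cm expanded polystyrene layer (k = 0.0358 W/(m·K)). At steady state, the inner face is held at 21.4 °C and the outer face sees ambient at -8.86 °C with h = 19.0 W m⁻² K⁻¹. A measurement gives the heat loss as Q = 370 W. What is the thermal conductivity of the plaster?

k = 0.187 W/m·K

ΣR = ΔT/Q = |21.4 − -8.86|/370 = 0.08178 K/W
Known resistances:
  R_expanded polystyrene = L/(kA) = 0.133/(0.0358·55.1) = 0.06742 K/W
  R_conv,out = 1/(hA) = 1/(19.0·55.1) = 9.552×10^-4 K/W
R_plaster = ΣR − ΣR_known = 0.08178 − 0.06838 = 0.01340 K/W
L/(kA) = 0.01340 ⇒ k = 0.138/(0.01340·55.1) = 0.187 W/m·K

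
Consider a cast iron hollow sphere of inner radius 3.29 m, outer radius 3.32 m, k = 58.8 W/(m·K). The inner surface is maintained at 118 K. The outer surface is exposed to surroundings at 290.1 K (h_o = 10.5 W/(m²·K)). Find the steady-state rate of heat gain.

Q = 2.49×10^5 W

Resistance network (inner→outer):
  R_cast iron = (1/3.29 − 1/3.32)/(4πk) = 0.002747/(4π·58.8) = 3.717×10^-6 K/W
  R_conv,out = 1/(4πr²h) = 1/(4π·3.32²·10.5) = 6.876×10^-4 K/W
ΣR = 3.717×10^-6 + 6.876×10^-4 = 6.913×10^-4 K/W
Q = ΔT/ΣR = (118 K − 290.1 K)/6.913×10^-4 = -2.49×10^5 W
(Negative Q ⇒ heat flows inward; heat gain = 2.49×10^5 W.)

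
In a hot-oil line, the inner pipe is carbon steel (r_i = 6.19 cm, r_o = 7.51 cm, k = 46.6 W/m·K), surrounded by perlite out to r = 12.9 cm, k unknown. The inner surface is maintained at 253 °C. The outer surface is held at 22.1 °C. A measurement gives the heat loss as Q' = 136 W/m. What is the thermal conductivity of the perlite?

ΣR = ΔT/Q' = |253 − 22.1|/136 = 1.698 m·K/W
Known resistances:
  R'_carbon steel = ln(0.0751/0.0619)/(2πk) = 0.1933/(2π·46.6) = 6.602×10^-4 m·K/W
R_perlite = ΣR − ΣR_known = 1.698 − 6.602×10^-4 = 1.697 m·K/W
ln(r₂/r₁)/(2πk) = 1.697 ⇒ k = 0.5410/(2π·1.697) = 0.0507 W/m·K

k = 0.0507 W/m·K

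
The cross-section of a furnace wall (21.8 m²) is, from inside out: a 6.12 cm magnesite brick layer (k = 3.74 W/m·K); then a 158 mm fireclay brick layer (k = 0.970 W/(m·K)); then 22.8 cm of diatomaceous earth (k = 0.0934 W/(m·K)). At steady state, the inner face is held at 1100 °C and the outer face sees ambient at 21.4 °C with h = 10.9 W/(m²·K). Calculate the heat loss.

Q = 8.67 kW

Series thermal resistances, inner to outer:
  R_magnesite brick = L/(kA) = 0.0612/(3.74·21.8) = 7.506×10^-4 K/W
  R_fireclay brick = L/(kA) = 0.158/(0.970·21.8) = 0.007472 K/W
  R_diatomaceous earth = L/(kA) = 0.228/(0.0934·21.8) = 0.1120 K/W
  R_conv,out = 1/(hA) = 1/(10.9·21.8) = 0.004208 K/W
ΣR = 7.506×10^-4 + 0.007472 + 0.1120 + 0.004208 = 0.1244 K/W
Q = ΔT/ΣR = (1100 °C − 21.4 °C)/0.1244 = 8670 W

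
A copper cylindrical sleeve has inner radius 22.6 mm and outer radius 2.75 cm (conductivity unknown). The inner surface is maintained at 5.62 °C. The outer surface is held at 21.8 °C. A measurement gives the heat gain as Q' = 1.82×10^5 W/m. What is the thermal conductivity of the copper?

k = 351 W/m·K

ΣR = ΔT/Q' = |5.62 − 21.8|/1.82×10^5 = 8.890×10^-5 m·K/W
ln(r₂/r₁)/(2πk) = 8.890×10^-5 ⇒ k = 0.1962/(2π·8.890×10^-5) = 351 W/m·K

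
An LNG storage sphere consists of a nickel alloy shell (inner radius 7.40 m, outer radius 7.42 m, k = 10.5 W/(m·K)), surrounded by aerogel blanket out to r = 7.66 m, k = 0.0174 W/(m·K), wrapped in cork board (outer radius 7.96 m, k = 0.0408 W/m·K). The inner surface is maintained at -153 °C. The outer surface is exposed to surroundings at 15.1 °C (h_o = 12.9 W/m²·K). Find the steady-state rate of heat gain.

Resistance network (inner→outer):
  R_nickel alloy = (1/7.40 − 1/7.42)/(4πk) = 3.642×10^-4/(4π·10.5) = 2.761×10^-6 K/W
  R_aerogel blanket = (1/7.42 − 1/7.66)/(4πk) = 0.004223/(4π·0.0174) = 0.01931 K/W
  R_cork board = (1/7.66 − 1/7.96)/(4πk) = 0.004920/(4π·0.0408) = 0.009596 K/W
  R_conv,out = 1/(4πr²h) = 1/(4π·7.96²·12.9) = 9.736×10^-5 K/W
ΣR = 2.761×10^-6 + 0.01931 + 0.009596 + 9.736×10^-5 = 0.02901 K/W
Q = ΔT/ΣR = (-153 °C − 15.1 °C)/0.02901 = -5790 W
(Negative Q ⇒ heat flows inward; heat gain = 5790 W.)

Q = 5.79 kW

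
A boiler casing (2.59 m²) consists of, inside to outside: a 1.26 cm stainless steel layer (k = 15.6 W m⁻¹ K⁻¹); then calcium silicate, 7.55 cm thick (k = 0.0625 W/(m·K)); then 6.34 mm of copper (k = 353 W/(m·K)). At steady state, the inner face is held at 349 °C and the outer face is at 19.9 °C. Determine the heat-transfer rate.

Resistance network (inner→outer):
  R_stainless steel = L/(kA) = 0.0126/(15.6·2.59) = 3.119×10^-4 K/W
  R_calcium silicate = L/(kA) = 0.0755/(0.0625·2.59) = 0.4664 K/W
  R_copper = L/(kA) = 0.00634/(353·2.59) = 6.934×10^-6 K/W
ΣR = 3.119×10^-4 + 0.4664 + 6.934×10^-6 = 0.4667 K/W
Q = ΔT/ΣR = (349 °C − 19.9 °C)/0.4667 = 705 W

Q = 705 W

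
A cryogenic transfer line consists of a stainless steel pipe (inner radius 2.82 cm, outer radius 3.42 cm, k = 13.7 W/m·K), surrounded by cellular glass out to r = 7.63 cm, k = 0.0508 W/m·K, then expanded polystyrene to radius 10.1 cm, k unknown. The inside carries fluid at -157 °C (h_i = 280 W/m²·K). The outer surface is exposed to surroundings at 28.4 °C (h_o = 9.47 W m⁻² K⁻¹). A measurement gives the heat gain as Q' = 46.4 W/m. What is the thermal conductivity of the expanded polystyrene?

k = 0.0345 W/m·K

ΣR = ΔT/Q' = |-157 − 28.4|/46.4 = 3.996 m·K/W
Known resistances:
  R'_conv,in = 1/(2πr h) = 1/(2π·0.0282·280) = 0.02016 m·K/W
  R'_stainless steel = ln(0.0342/0.0282)/(2πk) = 0.1929/(2π·13.7) = 0.002241 m·K/W
  R'_cellular glass = ln(0.0763/0.0342)/(2πk) = 0.8024/(2π·0.0508) = 2.514 m·K/W
  R'_conv,out = 1/(2πr h) = 1/(2π·0.101·9.47) = 0.1664 m·K/W
R_expanded polystyrene = ΣR − ΣR_known = 3.996 − 2.703 = 1.293 m·K/W
ln(r₂/r₁)/(2πk) = 1.293 ⇒ k = 0.2804/(2π·1.293) = 0.0345 W/m·K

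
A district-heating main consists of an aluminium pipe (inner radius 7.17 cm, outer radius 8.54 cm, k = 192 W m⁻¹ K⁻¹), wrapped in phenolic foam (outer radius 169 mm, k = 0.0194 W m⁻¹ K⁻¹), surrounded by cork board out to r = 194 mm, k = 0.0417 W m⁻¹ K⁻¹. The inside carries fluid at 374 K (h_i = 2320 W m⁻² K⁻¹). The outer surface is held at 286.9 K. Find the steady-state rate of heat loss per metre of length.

Q' = 14.2 W/m

Resistance network (inner→outer):
  R'_conv,in = 1/(2πr h) = 1/(2π·0.0717·2320) = 9.568×10^-4 m·K/W
  R'_aluminium = ln(0.0854/0.0717)/(2πk) = 0.1749/(2π·192) = 1.449×10^-4 m·K/W
  R'_phenolic foam = ln(0.169/0.0854)/(2πk) = 0.6826/(2π·0.0194) = 5.600 m·K/W
  R'_cork board = ln(0.194/0.169)/(2πk) = 0.1380/(2π·0.0417) = 0.5265 m·K/W
ΣR = 9.568×10^-4 + 1.449×10^-4 + 5.600 + 0.5265 = 6.128 m·K/W
Q' = ΔT/ΣR = (374 K − 286.9 K)/6.128 = 14.2 W/m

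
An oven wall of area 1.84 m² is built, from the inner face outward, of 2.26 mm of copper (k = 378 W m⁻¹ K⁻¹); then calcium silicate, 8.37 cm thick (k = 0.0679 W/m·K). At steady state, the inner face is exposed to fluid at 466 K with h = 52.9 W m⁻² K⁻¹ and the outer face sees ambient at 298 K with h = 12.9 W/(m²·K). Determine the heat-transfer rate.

Resistance network (inner→outer):
  R_conv,in = 1/(hA) = 1/(52.9·1.84) = 0.01027 K/W
  R_copper = L/(kA) = 0.00226/(378·1.84) = 3.249×10^-6 K/W
  R_calcium silicate = L/(kA) = 0.0837/(0.0679·1.84) = 0.6699 K/W
  R_conv,out = 1/(hA) = 1/(12.9·1.84) = 0.04213 K/W
ΣR = 0.01027 + 3.249×10^-6 + 0.6699 + 0.04213 = 0.7223 K/W
Q = ΔT/ΣR = (466 K − 298 K)/0.7223 = 233 W

Q = 233 W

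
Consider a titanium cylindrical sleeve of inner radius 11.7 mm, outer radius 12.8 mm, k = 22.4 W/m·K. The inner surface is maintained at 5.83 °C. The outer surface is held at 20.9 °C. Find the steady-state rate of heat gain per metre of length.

Q' = 2πk·ΔT/ln(r₂/r₁) = 2π × 22.4 × 15.07 / ln(0.0128/0.0117) = 23600 W/m

Q' = 23600 W/m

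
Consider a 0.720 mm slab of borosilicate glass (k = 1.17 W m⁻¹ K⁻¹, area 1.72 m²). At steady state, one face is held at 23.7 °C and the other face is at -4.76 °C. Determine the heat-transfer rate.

Q = 79.5 kW

Q = kA·ΔT/L = 1.17 × 1.72 × |23.7 °C − -4.76 °C| / 7.20×10^-4 = 79500 W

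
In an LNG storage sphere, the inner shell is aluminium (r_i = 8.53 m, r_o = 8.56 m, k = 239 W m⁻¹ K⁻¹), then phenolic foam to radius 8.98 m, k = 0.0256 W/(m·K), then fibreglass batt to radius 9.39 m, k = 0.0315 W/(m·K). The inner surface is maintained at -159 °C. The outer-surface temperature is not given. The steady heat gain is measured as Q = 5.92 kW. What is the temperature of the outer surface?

Sum the resistances:
  R_aluminium = (1/8.53 − 1/8.56)/(4πk) = 4.109×10^-4/(4π·239) = 1.368×10^-7 K/W
  R_phenolic foam = (1/8.56 − 1/8.98)/(4πk) = 0.005464/(4π·0.0256) = 0.01698 K/W
  R_fibreglass batt = (1/8.98 − 1/9.39)/(4πk) = 0.004862/(4π·0.0315) = 0.01228 K/W
ΣR = 0.02927 K/W
ΔT = Q·ΣR = 5920 × 0.02927 = 173.3 K
Heat flows inward, so T_out = T_in + ΔT = -159 + 173.3 = 14.3 °C

T_out = 14.3 °C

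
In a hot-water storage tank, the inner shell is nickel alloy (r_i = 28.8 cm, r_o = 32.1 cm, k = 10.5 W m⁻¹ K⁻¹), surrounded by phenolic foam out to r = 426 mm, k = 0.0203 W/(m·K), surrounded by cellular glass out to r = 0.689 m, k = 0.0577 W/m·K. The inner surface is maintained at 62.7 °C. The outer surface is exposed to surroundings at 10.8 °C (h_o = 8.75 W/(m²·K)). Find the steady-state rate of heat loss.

Q = 12.2 W

Resistance network (inner→outer):
  R_nickel alloy = (1/0.288 − 1/0.321)/(4πk) = 0.3570/(4π·10.5) = 0.002705 K/W
  R_phenolic foam = (1/0.321 − 1/0.426)/(4πk) = 0.7678/(4π·0.0203) = 3.010 K/W
  R_cellular glass = (1/0.426 − 1/0.689)/(4πk) = 0.8960/(4π·0.0577) = 1.236 K/W
  R_conv,out = 1/(4πr²h) = 1/(4π·0.689²·8.75) = 0.01916 K/W
ΣR = 0.002705 + 3.010 + 1.236 + 0.01916 = 4.268 K/W
Q = ΔT/ΣR = (62.7 °C − 10.8 °C)/4.268 = 12.2 W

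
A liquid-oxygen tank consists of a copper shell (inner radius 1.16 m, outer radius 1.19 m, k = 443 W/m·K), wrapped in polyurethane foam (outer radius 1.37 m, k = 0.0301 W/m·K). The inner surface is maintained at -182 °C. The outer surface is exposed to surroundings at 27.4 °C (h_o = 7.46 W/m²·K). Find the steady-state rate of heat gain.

Series thermal resistances, inner to outer:
  R_copper = (1/1.16 − 1/1.19)/(4πk) = 0.02173/(4π·443) = 3.904×10^-6 K/W
  R_polyurethane foam = (1/1.19 − 1/1.37)/(4πk) = 0.1104/(4π·0.0301) = 0.2919 K/W
  R_conv,out = 1/(4πr²h) = 1/(4π·1.37²·7.46) = 0.005683 K/W
ΣR = 3.904×10^-6 + 0.2919 + 0.005683 = 0.2976 K/W
Q = ΔT/ΣR = (-182 °C − 27.4 °C)/0.2976 = -704 W
(Negative Q ⇒ heat flows inward; heat gain = 704 W.)

Q = 704 W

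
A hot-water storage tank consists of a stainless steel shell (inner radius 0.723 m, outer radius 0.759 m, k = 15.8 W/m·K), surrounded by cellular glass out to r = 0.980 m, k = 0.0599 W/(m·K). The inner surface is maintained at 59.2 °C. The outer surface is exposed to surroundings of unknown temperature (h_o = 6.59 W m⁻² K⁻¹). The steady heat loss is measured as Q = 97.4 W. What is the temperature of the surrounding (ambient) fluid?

Sum the resistances:
  R_stainless steel = (1/0.723 − 1/0.759)/(4πk) = 0.06560/(4π·15.8) = 3.304×10^-4 K/W
  R_cellular glass = (1/0.759 − 1/0.980)/(4πk) = 0.2971/(4π·0.0599) = 0.3947 K/W
  R_conv,out = 1/(4πr²h) = 1/(4π·0.980²·6.59) = 0.01257 K/W
ΣR = 0.4076 K/W
ΔT = Q·ΣR = 97.4 × 0.4076 = 39.70 K
Heat flows outward, so T_out = T_in − ΔT = 59.2 − 39.70 = 19.5 °C

T_out = 19.5 °C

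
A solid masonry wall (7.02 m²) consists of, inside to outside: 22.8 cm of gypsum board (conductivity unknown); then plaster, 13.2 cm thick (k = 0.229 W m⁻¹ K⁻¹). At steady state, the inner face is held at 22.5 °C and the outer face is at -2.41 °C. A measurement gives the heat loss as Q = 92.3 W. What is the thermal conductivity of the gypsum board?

ΣR = ΔT/Q = |22.5 − -2.41|/92.3 = 0.2699 K/W
Known resistances:
  R_plaster = L/(kA) = 0.132/(0.229·7.02) = 0.08211 K/W
R_gypsum board = ΣR − ΣR_known = 0.2699 − 0.08211 = 0.1878 K/W
L/(kA) = 0.1878 ⇒ k = 0.228/(0.1878·7.02) = 0.173 W/m·K

k = 0.173 W/m·K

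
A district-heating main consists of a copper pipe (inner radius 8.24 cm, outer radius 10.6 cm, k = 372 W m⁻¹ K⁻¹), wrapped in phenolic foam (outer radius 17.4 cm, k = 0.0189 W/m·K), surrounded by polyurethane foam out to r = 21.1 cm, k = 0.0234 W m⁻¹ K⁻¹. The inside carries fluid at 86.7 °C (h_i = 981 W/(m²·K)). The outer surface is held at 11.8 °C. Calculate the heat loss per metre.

Treat each layer as a resistance in series:
  R'_conv,in = 1/(2πr h) = 1/(2π·0.0824·981) = 0.001969 m·K/W
  R'_copper = ln(0.106/0.0824)/(2πk) = 0.2519/(2π·372) = 1.078×10^-4 m·K/W
  R'_phenolic foam = ln(0.174/0.106)/(2πk) = 0.4956/(2π·0.0189) = 4.174 m·K/W
  R'_polyurethane foam = ln(0.211/0.174)/(2πk) = 0.1928/(2π·0.0234) = 1.311 m·K/W
ΣR = 0.001969 + 1.078×10^-4 + 4.174 + 1.311 = 5.487 m·K/W
Q' = ΔT/ΣR = (86.7 °C − 11.8 °C)/5.487 = 13.7 W/m

Q' = 13.7 W/m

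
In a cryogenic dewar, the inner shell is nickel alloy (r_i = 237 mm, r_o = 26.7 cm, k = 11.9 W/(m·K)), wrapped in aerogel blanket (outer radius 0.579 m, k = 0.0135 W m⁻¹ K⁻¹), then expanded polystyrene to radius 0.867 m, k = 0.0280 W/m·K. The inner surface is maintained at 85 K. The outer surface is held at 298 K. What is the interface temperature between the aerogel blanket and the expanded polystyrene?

Treat each layer as a resistance in series:
  R_nickel alloy = (1/0.237 − 1/0.267)/(4πk) = 0.4741/(4π·11.9) = 0.003170 K/W
  R_aerogel blanket = (1/0.267 − 1/0.579)/(4πk) = 2.018/(4π·0.0135) = 11.90 K/W
  R_expanded polystyrene = (1/0.579 − 1/0.867)/(4πk) = 0.5737/(4π·0.0280) = 1.631 K/W
ΣR = 0.003170 + 11.90 + 1.631 = 13.53 K/W
Q = ΔT/ΣR = (85 K − 298 K)/13.53 = -15.74 W
From the inner boundary to the aerogel blanket/expanded polystyrene interface, ΣR_partial = 11.90 K/W.
T_interface = T_in − Q·ΣR_partial = 85 K − (-15.74)(11.90) = 272.3 K

T = 272.3 K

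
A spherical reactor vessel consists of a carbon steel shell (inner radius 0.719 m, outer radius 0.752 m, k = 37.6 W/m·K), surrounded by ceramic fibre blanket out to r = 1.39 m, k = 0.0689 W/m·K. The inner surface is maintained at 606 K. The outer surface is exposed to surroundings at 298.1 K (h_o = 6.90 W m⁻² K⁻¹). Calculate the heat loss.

Series thermal resistances, inner to outer:
  R_carbon steel = (1/0.719 − 1/0.752)/(4πk) = 0.06103/(4π·37.6) = 1.292×10^-4 K/W
  R_ceramic fibre blanket = (1/0.752 − 1/1.39)/(4πk) = 0.6104/(4π·0.0689) = 0.7050 K/W
  R_conv,out = 1/(4πr²h) = 1/(4π·1.39²·6.90) = 0.005969 K/W
ΣR = 1.292×10^-4 + 0.7050 + 0.005969 = 0.7111 K/W
Q = ΔT/ΣR = (606 K − 298.1 K)/0.7111 = 433 W

Q = 433 W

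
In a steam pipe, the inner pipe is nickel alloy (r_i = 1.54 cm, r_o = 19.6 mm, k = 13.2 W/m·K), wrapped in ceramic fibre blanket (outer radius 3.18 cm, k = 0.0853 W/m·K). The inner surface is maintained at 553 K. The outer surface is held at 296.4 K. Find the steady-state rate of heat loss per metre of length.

Q' = 283 W/m

Treat each layer as a resistance in series:
  R'_nickel alloy = ln(0.0196/0.0154)/(2πk) = 0.2412/(2π·13.2) = 0.002908 m·K/W
  R'_ceramic fibre blanket = ln(0.0318/0.0196)/(2πk) = 0.4839/(2π·0.0853) = 0.9029 m·K/W
ΣR = 0.002908 + 0.9029 = 0.9058 m·K/W
Q' = ΔT/ΣR = (553 K − 296.4 K)/0.9058 = 283 W/m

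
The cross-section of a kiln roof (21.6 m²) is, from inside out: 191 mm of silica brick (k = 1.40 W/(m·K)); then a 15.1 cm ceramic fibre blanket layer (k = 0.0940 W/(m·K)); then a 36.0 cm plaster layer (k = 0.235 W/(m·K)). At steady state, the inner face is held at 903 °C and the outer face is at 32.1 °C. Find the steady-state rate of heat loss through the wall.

Q = 5740 W

Series thermal resistances, inner to outer:
  R_silica brick = L/(kA) = 0.191/(1.40·21.6) = 0.006316 K/W
  R_ceramic fibre blanket = L/(kA) = 0.151/(0.0940·21.6) = 0.07437 K/W
  R_plaster = L/(kA) = 0.360/(0.235·21.6) = 0.07092 K/W
ΣR = 0.006316 + 0.07437 + 0.07092 = 0.1516 K/W
Q = ΔT/ΣR = (903 °C − 32.1 °C)/0.1516 = 5740 W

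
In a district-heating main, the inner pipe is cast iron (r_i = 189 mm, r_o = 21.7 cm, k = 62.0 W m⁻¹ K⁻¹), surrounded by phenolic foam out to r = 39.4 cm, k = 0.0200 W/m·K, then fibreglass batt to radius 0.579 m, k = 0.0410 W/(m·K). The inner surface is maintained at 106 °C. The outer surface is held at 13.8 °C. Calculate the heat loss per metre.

Series thermal resistances, inner to outer:
  R'_cast iron = ln(0.217/0.189)/(2πk) = 0.1382/(2π·62.0) = 3.546×10^-4 m·K/W
  R'_phenolic foam = ln(0.394/0.217)/(2πk) = 0.5965/(2π·0.0200) = 4.746 m·K/W
  R'_fibreglass batt = ln(0.579/0.394)/(2πk) = 0.3850/(2π·0.0410) = 1.494 m·K/W
ΣR = 3.546×10^-4 + 4.746 + 1.494 = 6.240 m·K/W
Q' = ΔT/ΣR = (106 °C − 13.8 °C)/6.240 = 14.8 W/m

Q' = 14.8 W/m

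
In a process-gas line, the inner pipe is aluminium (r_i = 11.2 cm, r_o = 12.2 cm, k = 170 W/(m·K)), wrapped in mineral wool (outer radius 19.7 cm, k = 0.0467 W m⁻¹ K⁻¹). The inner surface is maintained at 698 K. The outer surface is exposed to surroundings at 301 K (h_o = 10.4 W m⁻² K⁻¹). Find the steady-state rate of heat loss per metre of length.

Q' = 232 W/m

Resistance network (inner→outer):
  R'_aluminium = ln(0.122/0.112)/(2πk) = 0.08552/(2π·170) = 8.007×10^-5 m·K/W
  R'_mineral wool = ln(0.197/0.122)/(2πk) = 0.4792/(2π·0.0467) = 1.633 m·K/W
  R'_conv,out = 1/(2πr h) = 1/(2π·0.197·10.4) = 0.07768 m·K/W
ΣR = 8.007×10^-5 + 1.633 + 0.07768 = 1.711 m·K/W
Q' = ΔT/ΣR = (698 K − 301 K)/1.711 = 232 W/m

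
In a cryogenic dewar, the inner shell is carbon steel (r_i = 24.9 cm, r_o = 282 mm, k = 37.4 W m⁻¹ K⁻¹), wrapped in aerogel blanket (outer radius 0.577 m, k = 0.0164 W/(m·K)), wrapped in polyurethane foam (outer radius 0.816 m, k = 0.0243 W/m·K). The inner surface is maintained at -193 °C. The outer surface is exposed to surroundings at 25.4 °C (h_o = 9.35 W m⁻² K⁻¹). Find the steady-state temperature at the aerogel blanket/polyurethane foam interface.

Treat each layer as a resistance in series:
  R_carbon steel = (1/0.249 − 1/0.282)/(4πk) = 0.4700/(4π·37.4) = 0.001000 K/W
  R_aerogel blanket = (1/0.282 − 1/0.577)/(4πk) = 1.813/(4π·0.0164) = 8.797 K/W
  R_polyurethane foam = (1/0.577 − 1/0.816)/(4πk) = 0.5076/(4π·0.0243) = 1.662 K/W
  R_conv,out = 1/(4πr²h) = 1/(4π·0.816²·9.35) = 0.01278 K/W
ΣR = 0.001000 + 8.797 + 1.662 + 0.01278 = 10.47 K/W
Q = ΔT/ΣR = (-193 °C − 25.4 °C)/10.47 = -20.86 W
From the inner boundary to the aerogel blanket/polyurethane foam interface, ΣR_partial = 8.798 K/W.
T_interface = T_in − Q·ΣR_partial = -193 °C − (-20.86)(8.798) = -9.5 °C

T = -9.5 °C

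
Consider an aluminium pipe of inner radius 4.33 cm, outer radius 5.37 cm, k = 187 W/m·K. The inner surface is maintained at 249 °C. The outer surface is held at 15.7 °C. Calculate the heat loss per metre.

Q' = 1270 kW/m

Q' = 2πk·ΔT/ln(r₂/r₁) = 2π × 187 × 233.3 / ln(0.0537/0.0433) = 1.27×10^6 W/m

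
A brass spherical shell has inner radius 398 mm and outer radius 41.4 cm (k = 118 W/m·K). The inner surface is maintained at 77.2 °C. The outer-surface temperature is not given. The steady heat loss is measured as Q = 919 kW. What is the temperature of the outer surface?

T_out = 17.0 °C

Sum the resistances:
  R_brass = (1/0.398 − 1/0.414)/(4πk) = 0.09710/(4π·118) = 6.549×10^-5 K/W
ΣR = 6.549×10^-5 K/W
ΔT = Q·ΣR = 9.19×10^5 × 6.549×10^-5 = 60.19 K
Heat flows outward, so T_out = T_in − ΔT = 77.2 − 60.19 = 17.0 °C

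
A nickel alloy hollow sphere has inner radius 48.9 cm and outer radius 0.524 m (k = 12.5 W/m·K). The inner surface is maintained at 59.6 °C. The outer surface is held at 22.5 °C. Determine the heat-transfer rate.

Q = 42.7 kW

Q = 4πk·ΔT/(1/r₁ − 1/r₂) = 4π × 12.5 × 37.1 / (1/0.489 − 1/0.524) = 42700 W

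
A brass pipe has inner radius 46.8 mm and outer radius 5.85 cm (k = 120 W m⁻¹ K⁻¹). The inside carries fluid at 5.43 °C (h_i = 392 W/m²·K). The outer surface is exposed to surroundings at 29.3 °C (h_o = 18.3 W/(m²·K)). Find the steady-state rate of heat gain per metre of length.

Q' = 151 W/m

Series thermal resistances, inner to outer:
  R'_conv,in = 1/(2πr h) = 1/(2π·0.0468·392) = 0.008675 m·K/W
  R'_brass = ln(0.0585/0.0468)/(2πk) = 0.2231/(2π·120) = 2.960×10^-4 m·K/W
  R'_conv,out = 1/(2πr h) = 1/(2π·0.0585·18.3) = 0.1487 m·K/W
ΣR = 0.008675 + 2.960×10^-4 + 0.1487 = 0.1577 m·K/W
Q' = ΔT/ΣR = (5.43 °C − 29.3 °C)/0.1577 = -151 W/m
(Negative Q' ⇒ heat flows inward; heat gain = 151 W/m.)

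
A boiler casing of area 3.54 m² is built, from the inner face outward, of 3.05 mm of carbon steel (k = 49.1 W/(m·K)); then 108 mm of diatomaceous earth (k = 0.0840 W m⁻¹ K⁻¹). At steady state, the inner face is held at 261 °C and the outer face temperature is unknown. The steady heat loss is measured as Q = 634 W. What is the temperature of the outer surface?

Series resistances:
  R_carbon steel = L/(kA) = 0.00305/(49.1·3.54) = 1.755×10^-5 K/W
  R_diatomaceous earth = L/(kA) = 0.108/(0.0840·3.54) = 0.3632 K/W
ΣR = 0.3632 K/W
ΔT = Q·ΣR = 634 × 0.3632 = 230.3 K
Heat flows outward, so T_out = T_in − ΔT = 261 − 230.3 = 30.7 °C

T_out = 30.7 °C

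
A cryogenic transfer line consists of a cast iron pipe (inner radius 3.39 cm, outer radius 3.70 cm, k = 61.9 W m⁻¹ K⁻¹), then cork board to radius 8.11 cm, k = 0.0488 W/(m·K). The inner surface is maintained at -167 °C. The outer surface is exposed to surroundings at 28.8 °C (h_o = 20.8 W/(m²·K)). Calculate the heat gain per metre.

Series thermal resistances, inner to outer:
  R'_cast iron = ln(0.0370/0.0339)/(2πk) = 0.08750/(2π·61.9) = 2.250×10^-4 m·K/W
  R'_cork board = ln(0.0811/0.0370)/(2πk) = 0.7848/(2π·0.0488) = 2.559 m·K/W
  R'_conv,out = 1/(2πr h) = 1/(2π·0.0811·20.8) = 0.09435 m·K/W
ΣR = 2.250×10^-4 + 2.559 + 0.09435 = 2.654 m·K/W
Q' = ΔT/ΣR = (-167 °C − 28.8 °C)/2.654 = -73.8 W/m
(Negative Q' ⇒ heat flows inward; heat gain = 73.8 W/m.)

Q' = 73.8 W/m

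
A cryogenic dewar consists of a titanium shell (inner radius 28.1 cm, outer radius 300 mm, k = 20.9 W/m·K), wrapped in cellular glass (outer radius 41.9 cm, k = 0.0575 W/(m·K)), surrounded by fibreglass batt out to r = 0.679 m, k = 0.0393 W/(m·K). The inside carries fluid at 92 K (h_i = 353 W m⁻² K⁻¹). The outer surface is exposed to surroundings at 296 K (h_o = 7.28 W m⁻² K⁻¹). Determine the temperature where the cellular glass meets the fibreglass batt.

Resistance network (inner→outer):
  R_conv,in = 1/(4πr²h) = 1/(4π·0.281²·353) = 0.002855 K/W
  R_titanium = (1/0.281 − 1/0.300)/(4πk) = 0.2254/(4π·20.9) = 8.582×10^-4 K/W
  R_cellular glass = (1/0.300 − 1/0.419)/(4πk) = 0.9467/(4π·0.0575) = 1.310 K/W
  R_fibreglass batt = (1/0.419 − 1/0.679)/(4πk) = 0.9139/(4π·0.0393) = 1.850 K/W
  R_conv,out = 1/(4πr²h) = 1/(4π·0.679²·7.28) = 0.02371 K/W
ΣR = 0.002855 + 8.582×10^-4 + 1.310 + 1.850 + 0.02371 = 3.187 K/W
Q = ΔT/ΣR = (92 K − 296 K)/3.187 = -64.01 W
From the inner boundary to the cellular glass/fibreglass batt interface, ΣR_partial = 1.314 K/W.
T_interface = T_in − Q·ΣR_partial = 92 K − (-64.01)(1.314) = 176.1 K

T = 176.1 K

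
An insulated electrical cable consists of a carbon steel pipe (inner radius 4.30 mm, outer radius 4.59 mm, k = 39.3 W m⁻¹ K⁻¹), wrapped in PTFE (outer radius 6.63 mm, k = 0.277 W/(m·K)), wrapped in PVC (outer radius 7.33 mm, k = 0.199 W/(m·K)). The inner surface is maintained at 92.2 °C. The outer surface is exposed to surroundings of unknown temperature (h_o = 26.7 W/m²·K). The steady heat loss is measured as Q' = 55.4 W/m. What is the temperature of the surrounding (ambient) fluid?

Sum the resistances:
  R'_carbon steel = ln(0.00459/0.00430)/(2πk) = 0.06527/(2π·39.3) = 2.643×10^-4 m·K/W
  R'_PTFE = ln(0.00663/0.00459)/(2πk) = 0.3677/(2π·0.277) = 0.2113 m·K/W
  R'_PVC = ln(0.00733/0.00663)/(2πk) = 0.1004/(2π·0.199) = 0.08027 m·K/W
  R'_conv,out = 1/(2πr h) = 1/(2π·0.00733·26.7) = 0.8132 m·K/W
ΣR = 1.105 m·K/W
ΔT = Q'·ΣR = 55.4 × 1.105 = 61.22 K
Heat flows outward, so T_out = T_in − ΔT = 92.2 − 61.22 = 31.0 °C

T_out = 31.0 °C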